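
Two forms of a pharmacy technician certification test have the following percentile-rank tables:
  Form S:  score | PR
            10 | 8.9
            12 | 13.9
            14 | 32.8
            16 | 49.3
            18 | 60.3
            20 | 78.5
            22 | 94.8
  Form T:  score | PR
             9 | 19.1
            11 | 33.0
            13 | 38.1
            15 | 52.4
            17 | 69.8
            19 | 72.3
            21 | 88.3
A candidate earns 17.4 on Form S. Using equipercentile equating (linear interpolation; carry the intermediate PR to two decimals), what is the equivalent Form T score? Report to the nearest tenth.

15.5

PR of 17.4 on Form S: 49.3 + (17.4 − 16)/(18 − 16) × (60.3 − 49.3) = 57.00
On Form T, PR 57.00 falls between score 15 (PR 52.4) and 17 (PR 69.8).
Interpolate: 15 + (57.00 − 52.4)/(69.8 − 52.4) × (17 − 15) = 15.5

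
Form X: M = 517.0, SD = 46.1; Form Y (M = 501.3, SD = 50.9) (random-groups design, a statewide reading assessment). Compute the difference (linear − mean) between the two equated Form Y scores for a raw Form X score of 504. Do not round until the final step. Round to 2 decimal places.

Mean-equated: 504 + (501.3 − 517.0) = 488.30
Linear-equated: (50.9/46.1)(504 − 517.0) + 501.3 = 486.946
Difference = 486.946 − 488.30 = -1.35

-1.35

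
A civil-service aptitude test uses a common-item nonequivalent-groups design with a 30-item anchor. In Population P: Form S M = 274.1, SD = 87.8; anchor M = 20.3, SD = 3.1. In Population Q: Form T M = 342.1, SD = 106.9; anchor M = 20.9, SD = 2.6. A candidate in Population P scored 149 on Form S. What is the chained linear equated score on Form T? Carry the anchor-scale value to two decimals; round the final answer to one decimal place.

Form S → anchor (Population P): v = (3.1/87.8)(149 − 274.1) + 20.3 = 15.88
anchor → Form T (Population Q): y = (106.9/2.6)(15.88 − 20.9) + 342.1 = 135.7

135.7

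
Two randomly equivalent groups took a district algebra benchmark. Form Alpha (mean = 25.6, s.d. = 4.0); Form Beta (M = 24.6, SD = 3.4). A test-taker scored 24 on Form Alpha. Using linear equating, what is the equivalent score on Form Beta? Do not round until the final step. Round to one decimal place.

Linear equating: y = (SD_Y/SD_X)(x − M_X) + M_Y
y = (3.4/4.0)(24 − 25.6) + 24.6
y = 0.850000 × -1.6 + 24.6 = -1.3600 + 24.6 = 23.2

23.2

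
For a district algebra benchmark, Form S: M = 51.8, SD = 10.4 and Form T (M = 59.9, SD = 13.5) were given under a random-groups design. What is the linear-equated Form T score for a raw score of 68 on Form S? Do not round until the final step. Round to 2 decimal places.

Linear equating: y = (SD_Y/SD_X)(x − M_X) + M_Y
y = (13.5/10.4)(68 − 51.8) + 59.9
y = 1.298077 × 16.2 + 59.9 = 21.0288 + 59.9 = 80.93

80.93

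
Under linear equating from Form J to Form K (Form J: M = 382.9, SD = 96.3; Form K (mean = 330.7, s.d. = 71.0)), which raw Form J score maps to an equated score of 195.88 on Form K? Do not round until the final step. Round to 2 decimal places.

200.04

Invert y = (SD_Y/SD_X)(x − M_X) + M_Y:
x = (SD_X/SD_Y)(y − M_Y) + M_X = (96.3/71.0)(195.88 − 330.7) + 382.9
x = 1.356338 × -134.820 + 382.9 = 200.04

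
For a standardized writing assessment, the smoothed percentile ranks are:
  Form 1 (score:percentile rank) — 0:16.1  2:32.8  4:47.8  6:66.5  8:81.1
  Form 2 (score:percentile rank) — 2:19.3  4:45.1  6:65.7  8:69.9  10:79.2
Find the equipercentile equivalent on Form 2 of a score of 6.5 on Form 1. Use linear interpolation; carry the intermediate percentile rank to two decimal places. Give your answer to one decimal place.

8.1

PR of 6.5 on Form 1: 66.5 + (6.5 − 6)/(8 − 6) × (81.1 − 66.5) = 70.15
On Form 2, PR 70.15 falls between score 8 (PR 69.9) and 10 (PR 79.2).
Interpolate: 8 + (70.15 − 69.9)/(79.2 − 69.9) × (10 − 8) = 8.1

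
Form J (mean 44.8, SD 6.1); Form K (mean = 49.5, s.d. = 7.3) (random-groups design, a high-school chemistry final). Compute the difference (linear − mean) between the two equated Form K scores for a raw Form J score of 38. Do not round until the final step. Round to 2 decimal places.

-1.34

Mean-equated: 38 + (49.5 − 44.8) = 42.70
Linear-equated: (7.3/6.1)(38 − 44.8) + 49.5 = 41.362
Difference = 41.362 − 42.70 = -1.34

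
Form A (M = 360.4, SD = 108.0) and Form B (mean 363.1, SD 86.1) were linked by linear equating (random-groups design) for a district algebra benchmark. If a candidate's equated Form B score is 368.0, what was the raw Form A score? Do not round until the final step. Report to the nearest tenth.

366.5

Invert y = (SD_Y/SD_X)(x − M_X) + M_Y:
x = (SD_X/SD_Y)(y − M_Y) + M_X = (108.0/86.1)(368.0 − 363.1) + 360.4
x = 1.254355 × 4.900 + 360.4 = 366.5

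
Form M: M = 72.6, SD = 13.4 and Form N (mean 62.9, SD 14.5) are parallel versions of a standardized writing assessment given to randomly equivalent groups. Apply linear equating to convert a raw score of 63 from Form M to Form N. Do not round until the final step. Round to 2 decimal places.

Linear equating: y = (SD_Y/SD_X)(x − M_X) + M_Y
y = (14.5/13.4)(63 − 72.6) + 62.9
y = 1.082090 × -9.6 + 62.9 = -10.3881 + 62.9 = 52.51

52.51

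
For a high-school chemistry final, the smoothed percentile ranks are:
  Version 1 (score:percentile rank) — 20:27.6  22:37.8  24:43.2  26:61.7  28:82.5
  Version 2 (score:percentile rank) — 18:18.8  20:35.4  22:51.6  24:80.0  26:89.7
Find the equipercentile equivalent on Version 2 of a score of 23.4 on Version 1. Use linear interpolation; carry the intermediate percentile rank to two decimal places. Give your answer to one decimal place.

PR of 23.4 on Version 1: 37.8 + (23.4 − 22)/(24 − 22) × (43.2 − 37.8) = 41.58
On Version 2, PR 41.58 falls between score 20 (PR 35.4) and 22 (PR 51.6).
Interpolate: 20 + (41.58 − 35.4)/(51.6 − 35.4) × (22 − 20) = 20.8

20.8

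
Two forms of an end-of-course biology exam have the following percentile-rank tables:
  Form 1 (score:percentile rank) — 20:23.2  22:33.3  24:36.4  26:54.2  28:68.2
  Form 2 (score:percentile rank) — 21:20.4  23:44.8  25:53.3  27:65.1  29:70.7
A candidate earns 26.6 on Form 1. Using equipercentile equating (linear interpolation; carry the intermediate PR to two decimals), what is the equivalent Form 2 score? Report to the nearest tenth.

25.9

PR of 26.6 on Form 1: 54.2 + (26.6 − 26)/(28 − 26) × (68.2 − 54.2) = 58.40
On Form 2, PR 58.40 falls between score 25 (PR 53.3) and 27 (PR 65.1).
Interpolate: 25 + (58.40 − 53.3)/(65.1 − 53.3) × (27 − 25) = 25.9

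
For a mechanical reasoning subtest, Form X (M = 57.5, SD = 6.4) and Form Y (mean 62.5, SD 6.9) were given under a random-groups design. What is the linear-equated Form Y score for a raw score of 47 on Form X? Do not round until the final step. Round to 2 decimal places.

Linear equating: y = (SD_Y/SD_X)(x − M_X) + M_Y
y = (6.9/6.4)(47 − 57.5) + 62.5
y = 1.078125 × -10.5 + 62.5 = -11.3203 + 62.5 = 51.18

51.18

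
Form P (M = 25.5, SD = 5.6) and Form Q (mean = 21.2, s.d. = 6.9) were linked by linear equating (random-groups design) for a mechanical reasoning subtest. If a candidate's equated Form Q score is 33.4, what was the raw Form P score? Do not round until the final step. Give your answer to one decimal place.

Invert y = (SD_Y/SD_X)(x − M_X) + M_Y:
x = (SD_X/SD_Y)(y − M_Y) + M_X = (5.6/6.9)(33.4 − 21.2) + 25.5
x = 0.811594 × 12.200 + 25.5 = 35.4

35.4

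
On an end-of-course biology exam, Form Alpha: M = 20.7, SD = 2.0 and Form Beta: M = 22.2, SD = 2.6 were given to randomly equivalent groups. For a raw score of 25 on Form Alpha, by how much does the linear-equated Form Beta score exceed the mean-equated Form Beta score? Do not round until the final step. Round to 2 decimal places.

1.29

Mean-equated: 25 + (22.2 − 20.7) = 26.50
Linear-equated: (2.6/2.0)(25 − 20.7) + 22.2 = 27.790
Difference = 27.790 − 26.50 = 1.29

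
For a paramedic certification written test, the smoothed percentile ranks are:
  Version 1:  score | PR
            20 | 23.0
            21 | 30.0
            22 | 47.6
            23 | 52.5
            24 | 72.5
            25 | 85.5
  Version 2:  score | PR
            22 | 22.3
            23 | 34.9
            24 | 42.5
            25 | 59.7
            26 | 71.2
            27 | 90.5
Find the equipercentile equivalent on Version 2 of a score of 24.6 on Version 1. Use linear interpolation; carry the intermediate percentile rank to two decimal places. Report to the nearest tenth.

26.5

PR of 24.6 on Version 1: 72.5 + (24.6 − 24)/(25 − 24) × (85.5 − 72.5) = 80.30
On Version 2, PR 80.30 falls between score 26 (PR 71.2) and 27 (PR 90.5).
Interpolate: 26 + (80.30 − 71.2)/(90.5 − 71.2) × (27 − 26) = 26.5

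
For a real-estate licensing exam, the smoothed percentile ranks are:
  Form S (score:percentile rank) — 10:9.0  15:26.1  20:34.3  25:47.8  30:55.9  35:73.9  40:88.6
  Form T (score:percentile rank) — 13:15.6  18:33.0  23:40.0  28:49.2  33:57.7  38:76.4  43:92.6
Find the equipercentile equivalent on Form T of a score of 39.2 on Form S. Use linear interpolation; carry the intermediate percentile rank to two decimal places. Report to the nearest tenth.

PR of 39.2 on Form S: 73.9 + (39.2 − 35)/(40 − 35) × (88.6 − 73.9) = 86.25
On Form T, PR 86.25 falls between score 38 (PR 76.4) and 43 (PR 92.6).
Interpolate: 38 + (86.25 − 76.4)/(92.6 − 76.4) × (43 − 38) = 41.0

41.0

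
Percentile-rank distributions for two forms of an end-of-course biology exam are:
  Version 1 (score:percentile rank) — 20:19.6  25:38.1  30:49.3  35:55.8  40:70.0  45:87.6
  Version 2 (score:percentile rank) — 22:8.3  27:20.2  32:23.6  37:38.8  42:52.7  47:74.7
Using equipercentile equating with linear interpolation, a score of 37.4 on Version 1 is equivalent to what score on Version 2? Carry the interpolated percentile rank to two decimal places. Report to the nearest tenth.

PR of 37.4 on Version 1: 55.8 + (37.4 − 35)/(40 − 35) × (70.0 − 55.8) = 62.62
On Version 2, PR 62.62 falls between score 42 (PR 52.7) and 47 (PR 74.7).
Interpolate: 42 + (62.62 − 52.7)/(74.7 − 52.7) × (47 − 42) = 44.3

44.3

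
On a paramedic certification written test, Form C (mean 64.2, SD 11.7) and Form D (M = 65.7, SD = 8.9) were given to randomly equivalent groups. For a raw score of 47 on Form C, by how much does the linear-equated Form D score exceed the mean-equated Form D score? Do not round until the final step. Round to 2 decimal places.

4.12

Mean-equated: 47 + (65.7 − 64.2) = 48.50
Linear-equated: (8.9/11.7)(47 − 64.2) + 65.7 = 52.616
Difference = 52.616 − 48.50 = 4.12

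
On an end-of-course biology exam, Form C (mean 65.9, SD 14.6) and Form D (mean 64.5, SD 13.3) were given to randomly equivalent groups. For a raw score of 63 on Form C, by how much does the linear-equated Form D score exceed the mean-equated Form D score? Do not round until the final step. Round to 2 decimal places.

Mean-equated: 63 + (64.5 − 65.9) = 61.60
Linear-equated: (13.3/14.6)(63 − 65.9) + 64.5 = 61.858
Difference = 61.858 − 61.60 = 0.26

0.26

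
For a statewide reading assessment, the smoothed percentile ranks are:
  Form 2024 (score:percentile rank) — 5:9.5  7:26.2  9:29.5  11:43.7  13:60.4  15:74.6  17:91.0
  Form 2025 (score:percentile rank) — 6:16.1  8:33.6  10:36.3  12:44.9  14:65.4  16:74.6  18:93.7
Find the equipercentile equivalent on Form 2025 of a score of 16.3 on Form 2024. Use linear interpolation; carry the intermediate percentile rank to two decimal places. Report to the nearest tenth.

17.1

PR of 16.3 on Form 2024: 74.6 + (16.3 − 15)/(17 − 15) × (91.0 − 74.6) = 85.26
On Form 2025, PR 85.26 falls between score 16 (PR 74.6) and 18 (PR 93.7).
Interpolate: 16 + (85.26 − 74.6)/(93.7 − 74.6) × (18 − 16) = 17.1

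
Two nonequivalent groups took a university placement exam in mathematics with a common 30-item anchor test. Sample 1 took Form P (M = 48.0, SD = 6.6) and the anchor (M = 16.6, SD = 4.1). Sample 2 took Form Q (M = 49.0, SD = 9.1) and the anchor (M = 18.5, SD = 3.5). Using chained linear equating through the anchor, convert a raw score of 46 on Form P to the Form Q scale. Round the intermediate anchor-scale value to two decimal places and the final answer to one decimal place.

Form P → anchor (Sample 1): v = (4.1/6.6)(46 − 48.0) + 16.6 = 15.36
anchor → Form Q (Sample 2): y = (9.1/3.5)(15.36 − 18.5) + 49.0 = 40.8

40.8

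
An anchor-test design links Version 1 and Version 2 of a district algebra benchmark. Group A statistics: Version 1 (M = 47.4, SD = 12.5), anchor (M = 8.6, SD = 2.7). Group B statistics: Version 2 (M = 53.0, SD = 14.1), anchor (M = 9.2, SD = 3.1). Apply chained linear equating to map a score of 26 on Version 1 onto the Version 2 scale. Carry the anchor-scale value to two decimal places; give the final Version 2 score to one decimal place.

29.3

Version 1 → anchor (Group A): v = (2.7/12.5)(26 − 47.4) + 8.6 = 3.98
anchor → Version 2 (Group B): y = (14.1/3.1)(3.98 − 9.2) + 53.0 = 29.3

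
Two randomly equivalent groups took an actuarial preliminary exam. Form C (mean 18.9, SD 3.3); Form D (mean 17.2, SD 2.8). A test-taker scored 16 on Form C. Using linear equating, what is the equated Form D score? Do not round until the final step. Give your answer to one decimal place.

Linear equating: y = (SD_Y/SD_X)(x − M_X) + M_Y
y = (2.8/3.3)(16 − 18.9) + 17.2
y = 0.848485 × -2.9 + 17.2 = -2.4606 + 17.2 = 14.7

14.7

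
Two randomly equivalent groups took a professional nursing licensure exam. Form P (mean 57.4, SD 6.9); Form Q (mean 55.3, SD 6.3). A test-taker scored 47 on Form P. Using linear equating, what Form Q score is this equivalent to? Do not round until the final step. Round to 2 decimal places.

Linear equating: y = (SD_Y/SD_X)(x − M_X) + M_Y
y = (6.3/6.9)(47 − 57.4) + 55.3
y = 0.913043 × -10.4 + 55.3 = -9.4957 + 55.3 = 45.80

45.80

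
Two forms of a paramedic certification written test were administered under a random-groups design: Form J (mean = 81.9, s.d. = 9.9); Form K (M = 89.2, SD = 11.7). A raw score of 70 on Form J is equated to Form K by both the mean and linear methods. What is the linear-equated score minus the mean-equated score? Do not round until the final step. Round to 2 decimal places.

Mean-equated: 70 + (89.2 − 81.9) = 77.30
Linear-equated: (11.7/9.9)(70 − 81.9) + 89.2 = 75.136
Difference = 75.136 − 77.30 = -2.16

-2.16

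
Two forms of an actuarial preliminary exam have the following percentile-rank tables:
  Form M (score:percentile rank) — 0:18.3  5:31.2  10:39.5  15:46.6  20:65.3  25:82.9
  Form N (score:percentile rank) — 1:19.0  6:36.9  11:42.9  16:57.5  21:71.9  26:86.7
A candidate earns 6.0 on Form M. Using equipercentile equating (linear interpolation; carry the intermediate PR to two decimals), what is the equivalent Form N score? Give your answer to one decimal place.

4.9

PR of 6.0 on Form M: 31.2 + (6.0 − 5)/(10 − 5) × (39.5 − 31.2) = 32.86
On Form N, PR 32.86 falls between score 1 (PR 19.0) and 6 (PR 36.9).
Interpolate: 1 + (32.86 − 19.0)/(36.9 − 19.0) × (6 − 1) = 4.9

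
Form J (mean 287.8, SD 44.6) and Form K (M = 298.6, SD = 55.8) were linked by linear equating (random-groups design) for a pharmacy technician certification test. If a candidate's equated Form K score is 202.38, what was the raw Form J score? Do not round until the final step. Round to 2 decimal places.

210.89

Invert y = (SD_Y/SD_X)(x − M_X) + M_Y:
x = (SD_X/SD_Y)(y − M_Y) + M_X = (44.6/55.8)(202.38 − 298.6) + 287.8
x = 0.799283 × -96.220 + 287.8 = 210.89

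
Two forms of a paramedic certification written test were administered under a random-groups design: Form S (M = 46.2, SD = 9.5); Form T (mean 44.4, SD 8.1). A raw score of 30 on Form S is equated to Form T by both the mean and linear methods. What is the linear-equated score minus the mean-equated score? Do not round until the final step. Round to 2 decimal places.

2.39

Mean-equated: 30 + (44.4 − 46.2) = 28.20
Linear-equated: (8.1/9.5)(30 − 46.2) + 44.4 = 30.587
Difference = 30.587 − 28.20 = 2.39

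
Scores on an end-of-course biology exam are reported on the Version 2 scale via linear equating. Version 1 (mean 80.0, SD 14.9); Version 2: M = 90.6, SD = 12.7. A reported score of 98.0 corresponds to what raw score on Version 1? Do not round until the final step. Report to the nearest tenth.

Invert y = (SD_Y/SD_X)(x − M_X) + M_Y:
x = (SD_X/SD_Y)(y − M_Y) + M_X = (14.9/12.7)(98.0 − 90.6) + 80.0
x = 1.173228 × 7.400 + 80.0 = 88.7

88.7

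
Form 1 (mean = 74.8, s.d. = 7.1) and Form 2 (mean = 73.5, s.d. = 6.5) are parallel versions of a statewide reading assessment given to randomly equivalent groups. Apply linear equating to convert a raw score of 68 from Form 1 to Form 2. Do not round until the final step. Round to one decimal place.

Linear equating: y = (SD_Y/SD_X)(x − M_X) + M_Y
y = (6.5/7.1)(68 − 74.8) + 73.5
y = 0.915493 × -6.8 + 73.5 = -6.2254 + 73.5 = 67.3

67.3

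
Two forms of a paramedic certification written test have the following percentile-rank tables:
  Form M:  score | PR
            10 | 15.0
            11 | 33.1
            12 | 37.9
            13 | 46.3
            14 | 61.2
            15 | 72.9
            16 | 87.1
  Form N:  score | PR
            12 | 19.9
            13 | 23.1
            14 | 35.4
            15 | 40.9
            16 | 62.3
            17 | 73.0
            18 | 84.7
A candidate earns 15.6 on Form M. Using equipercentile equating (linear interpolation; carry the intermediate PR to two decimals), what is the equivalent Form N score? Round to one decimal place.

PR of 15.6 on Form M: 72.9 + (15.6 − 15)/(16 − 15) × (87.1 − 72.9) = 81.42
On Form N, PR 81.42 falls between score 17 (PR 73.0) and 18 (PR 84.7).
Interpolate: 17 + (81.42 − 73.0)/(84.7 − 73.0) × (18 − 17) = 17.7

17.7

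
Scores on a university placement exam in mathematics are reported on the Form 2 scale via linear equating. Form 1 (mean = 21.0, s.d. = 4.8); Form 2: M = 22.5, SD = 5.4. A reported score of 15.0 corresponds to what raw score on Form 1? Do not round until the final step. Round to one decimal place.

Invert y = (SD_Y/SD_X)(x − M_X) + M_Y:
x = (SD_X/SD_Y)(y − M_Y) + M_X = (4.8/5.4)(15.0 − 22.5) + 21.0
x = 0.888889 × -7.500 + 21.0 = 14.3

14.3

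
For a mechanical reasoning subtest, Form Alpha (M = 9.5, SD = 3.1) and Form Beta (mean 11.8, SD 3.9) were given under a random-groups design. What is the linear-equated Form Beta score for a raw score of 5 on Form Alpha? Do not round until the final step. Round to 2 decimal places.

Linear equating: y = (SD_Y/SD_X)(x − M_X) + M_Y
y = (3.9/3.1)(5 − 9.5) + 11.8
y = 1.258065 × -4.5 + 11.8 = -5.6613 + 11.8 = 6.14

6.14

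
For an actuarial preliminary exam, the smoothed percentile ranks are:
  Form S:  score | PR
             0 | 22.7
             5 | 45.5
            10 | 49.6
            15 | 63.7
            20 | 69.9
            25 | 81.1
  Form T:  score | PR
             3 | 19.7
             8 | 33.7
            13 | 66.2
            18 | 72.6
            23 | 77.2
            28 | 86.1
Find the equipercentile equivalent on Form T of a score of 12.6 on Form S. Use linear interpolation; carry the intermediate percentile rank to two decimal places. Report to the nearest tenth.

11.6

PR of 12.6 on Form S: 49.6 + (12.6 − 10)/(15 − 10) × (63.7 − 49.6) = 56.93
On Form T, PR 56.93 falls between score 8 (PR 33.7) and 13 (PR 66.2).
Interpolate: 8 + (56.93 − 33.7)/(66.2 − 33.7) × (13 − 8) = 11.6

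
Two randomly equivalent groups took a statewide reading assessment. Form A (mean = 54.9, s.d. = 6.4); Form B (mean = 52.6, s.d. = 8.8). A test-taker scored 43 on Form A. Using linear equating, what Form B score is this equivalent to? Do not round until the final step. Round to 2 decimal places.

Linear equating: y = (SD_Y/SD_X)(x − M_X) + M_Y
y = (8.8/6.4)(43 − 54.9) + 52.6
y = 1.375000 × -11.9 + 52.6 = -16.3625 + 52.6 = 36.24

36.24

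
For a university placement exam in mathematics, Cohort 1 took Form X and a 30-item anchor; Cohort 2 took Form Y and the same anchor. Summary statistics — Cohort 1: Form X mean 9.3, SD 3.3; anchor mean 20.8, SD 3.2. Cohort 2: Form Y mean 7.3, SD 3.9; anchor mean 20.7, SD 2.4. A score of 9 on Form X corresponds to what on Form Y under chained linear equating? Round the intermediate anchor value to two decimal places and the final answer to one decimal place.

7.0

Form X → anchor (Cohort 1): v = (3.2/3.3)(9 − 9.3) + 20.8 = 20.51
anchor → Form Y (Cohort 2): y = (3.9/2.4)(20.51 − 20.7) + 7.3 = 7.0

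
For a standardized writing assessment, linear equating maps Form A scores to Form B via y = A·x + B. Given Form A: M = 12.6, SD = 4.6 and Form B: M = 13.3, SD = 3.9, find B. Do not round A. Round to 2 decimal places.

2.62

A = SD_Y / SD_X = 3.9 / 4.6 = 0.847826
B = M_Y − A·M_X = 13.3 − 0.847826 × 12.6 = 2.62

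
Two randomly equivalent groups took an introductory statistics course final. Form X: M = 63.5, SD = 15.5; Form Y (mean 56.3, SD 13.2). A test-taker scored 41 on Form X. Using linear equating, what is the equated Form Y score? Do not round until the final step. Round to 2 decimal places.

37.14

Linear equating: y = (SD_Y/SD_X)(x − M_X) + M_Y
y = (13.2/15.5)(41 − 63.5) + 56.3
y = 0.851613 × -22.5 + 56.3 = -19.1613 + 56.3 = 37.14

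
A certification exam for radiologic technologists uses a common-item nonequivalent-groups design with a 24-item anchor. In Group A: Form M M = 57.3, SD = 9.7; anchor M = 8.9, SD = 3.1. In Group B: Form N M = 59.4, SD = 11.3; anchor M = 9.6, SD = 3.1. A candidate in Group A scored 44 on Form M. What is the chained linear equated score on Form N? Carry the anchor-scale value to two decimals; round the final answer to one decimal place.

Form M → anchor (Group A): v = (3.1/9.7)(44 − 57.3) + 8.9 = 4.65
anchor → Form N (Group B): y = (11.3/3.1)(4.65 − 9.6) + 59.4 = 41.4

41.4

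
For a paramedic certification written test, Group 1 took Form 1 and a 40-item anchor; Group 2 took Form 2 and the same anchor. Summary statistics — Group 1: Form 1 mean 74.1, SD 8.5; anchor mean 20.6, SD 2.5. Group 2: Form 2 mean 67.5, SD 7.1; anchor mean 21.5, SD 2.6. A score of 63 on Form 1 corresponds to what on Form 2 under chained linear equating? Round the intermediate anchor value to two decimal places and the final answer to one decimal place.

Form 1 → anchor (Group 1): v = (2.5/8.5)(63 − 74.1) + 20.6 = 17.34
anchor → Form 2 (Group 2): y = (7.1/2.6)(17.34 − 21.5) + 67.5 = 56.1

56.1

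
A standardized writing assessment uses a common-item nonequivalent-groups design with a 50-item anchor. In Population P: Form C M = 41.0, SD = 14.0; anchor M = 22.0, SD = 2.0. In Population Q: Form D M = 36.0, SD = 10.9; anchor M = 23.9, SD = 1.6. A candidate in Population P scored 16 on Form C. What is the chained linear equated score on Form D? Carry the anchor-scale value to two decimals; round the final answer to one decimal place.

-1.3

Form C → anchor (Population P): v = (2.0/14.0)(16 − 41.0) + 22.0 = 18.43
anchor → Form D (Population Q): y = (10.9/1.6)(18.43 − 23.9) + 36.0 = -1.3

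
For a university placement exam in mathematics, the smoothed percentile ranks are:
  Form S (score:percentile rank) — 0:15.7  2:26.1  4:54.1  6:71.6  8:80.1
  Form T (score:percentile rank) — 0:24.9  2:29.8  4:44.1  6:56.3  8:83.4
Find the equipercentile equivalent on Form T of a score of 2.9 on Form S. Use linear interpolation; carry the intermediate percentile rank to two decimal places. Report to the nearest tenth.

PR of 2.9 on Form S: 26.1 + (2.9 − 2)/(4 − 2) × (54.1 − 26.1) = 38.70
On Form T, PR 38.70 falls between score 2 (PR 29.8) and 4 (PR 44.1).
Interpolate: 2 + (38.70 − 29.8)/(44.1 − 29.8) × (4 − 2) = 3.2

3.2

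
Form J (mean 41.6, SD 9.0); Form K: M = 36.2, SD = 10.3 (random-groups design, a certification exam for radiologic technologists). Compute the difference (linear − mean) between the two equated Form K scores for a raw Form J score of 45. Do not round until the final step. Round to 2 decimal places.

0.49

Mean-equated: 45 + (36.2 − 41.6) = 39.60
Linear-equated: (10.3/9.0)(45 − 41.6) + 36.2 = 40.091
Difference = 40.091 − 39.60 = 0.49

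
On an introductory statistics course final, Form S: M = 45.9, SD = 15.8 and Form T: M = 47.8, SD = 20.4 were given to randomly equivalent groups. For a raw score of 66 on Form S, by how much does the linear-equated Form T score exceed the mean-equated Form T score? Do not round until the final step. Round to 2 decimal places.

Mean-equated: 66 + (47.8 − 45.9) = 67.90
Linear-equated: (20.4/15.8)(66 − 45.9) + 47.8 = 73.752
Difference = 73.752 − 67.90 = 5.85

5.85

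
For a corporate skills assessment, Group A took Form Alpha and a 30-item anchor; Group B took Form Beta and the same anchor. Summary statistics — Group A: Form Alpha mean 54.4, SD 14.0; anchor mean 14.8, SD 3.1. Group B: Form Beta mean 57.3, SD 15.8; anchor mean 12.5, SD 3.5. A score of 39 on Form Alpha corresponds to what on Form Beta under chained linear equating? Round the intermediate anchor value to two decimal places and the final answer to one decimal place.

52.3

Form Alpha → anchor (Group A): v = (3.1/14.0)(39 − 54.4) + 14.8 = 11.39
anchor → Form Beta (Group B): y = (15.8/3.5)(11.39 − 12.5) + 57.3 = 52.3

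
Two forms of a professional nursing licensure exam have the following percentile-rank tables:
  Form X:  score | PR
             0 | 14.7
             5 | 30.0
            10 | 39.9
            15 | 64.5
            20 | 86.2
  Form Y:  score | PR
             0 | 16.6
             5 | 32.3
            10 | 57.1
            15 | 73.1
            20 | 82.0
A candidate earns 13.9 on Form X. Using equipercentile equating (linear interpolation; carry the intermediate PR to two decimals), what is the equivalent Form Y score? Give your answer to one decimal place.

10.6

PR of 13.9 on Form X: 39.9 + (13.9 − 10)/(15 − 10) × (64.5 − 39.9) = 59.09
On Form Y, PR 59.09 falls between score 10 (PR 57.1) and 15 (PR 73.1).
Interpolate: 10 + (59.09 − 57.1)/(73.1 − 57.1) × (15 − 10) = 10.6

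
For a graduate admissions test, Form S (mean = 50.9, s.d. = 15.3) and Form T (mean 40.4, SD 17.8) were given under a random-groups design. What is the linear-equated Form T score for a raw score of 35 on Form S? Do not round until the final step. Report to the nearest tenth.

Linear equating: y = (SD_Y/SD_X)(x − M_X) + M_Y
y = (17.8/15.3)(35 − 50.9) + 40.4
y = 1.163399 × -15.9 + 40.4 = -18.4980 + 40.4 = 21.9

21.9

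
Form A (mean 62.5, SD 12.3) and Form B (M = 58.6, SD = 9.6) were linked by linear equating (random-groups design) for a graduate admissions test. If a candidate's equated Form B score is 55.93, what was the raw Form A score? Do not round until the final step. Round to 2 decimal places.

Invert y = (SD_Y/SD_X)(x − M_X) + M_Y:
x = (SD_X/SD_Y)(y − M_Y) + M_X = (12.3/9.6)(55.93 − 58.6) + 62.5
x = 1.281250 × -2.670 + 62.5 = 59.08

59.08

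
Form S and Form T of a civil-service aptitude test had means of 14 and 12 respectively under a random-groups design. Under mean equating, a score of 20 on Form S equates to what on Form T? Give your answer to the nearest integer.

Mean equating: y = x + (M_Y − M_X) = 20 + (12 − 14) = 18

18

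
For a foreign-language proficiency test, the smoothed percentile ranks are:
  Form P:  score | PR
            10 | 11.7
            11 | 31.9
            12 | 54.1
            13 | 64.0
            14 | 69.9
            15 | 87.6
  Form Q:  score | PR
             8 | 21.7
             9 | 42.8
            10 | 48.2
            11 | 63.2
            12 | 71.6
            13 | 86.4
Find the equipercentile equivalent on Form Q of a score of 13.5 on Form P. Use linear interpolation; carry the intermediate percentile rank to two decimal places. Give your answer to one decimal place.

11.4

PR of 13.5 on Form P: 64.0 + (13.5 − 13)/(14 − 13) × (69.9 − 64.0) = 66.95
On Form Q, PR 66.95 falls between score 11 (PR 63.2) and 12 (PR 71.6).
Interpolate: 11 + (66.95 − 63.2)/(71.6 − 63.2) × (12 − 11) = 11.4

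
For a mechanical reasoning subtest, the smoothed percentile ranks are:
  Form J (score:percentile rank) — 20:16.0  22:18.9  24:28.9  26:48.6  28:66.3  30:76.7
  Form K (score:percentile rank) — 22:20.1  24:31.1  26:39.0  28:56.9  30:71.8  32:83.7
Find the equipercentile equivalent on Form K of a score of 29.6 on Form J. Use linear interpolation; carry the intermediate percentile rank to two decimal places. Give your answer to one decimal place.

PR of 29.6 on Form J: 66.3 + (29.6 − 28)/(30 − 28) × (76.7 − 66.3) = 74.62
On Form K, PR 74.62 falls between score 30 (PR 71.8) and 32 (PR 83.7).
Interpolate: 30 + (74.62 − 71.8)/(83.7 − 71.8) × (32 − 30) = 30.5

30.5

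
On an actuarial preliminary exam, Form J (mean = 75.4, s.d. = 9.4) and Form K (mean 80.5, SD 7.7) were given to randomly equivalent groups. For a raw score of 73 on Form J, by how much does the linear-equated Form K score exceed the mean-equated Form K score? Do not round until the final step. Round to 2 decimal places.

Mean-equated: 73 + (80.5 − 75.4) = 78.10
Linear-equated: (7.7/9.4)(73 − 75.4) + 80.5 = 78.534
Difference = 78.534 − 78.10 = 0.43

0.43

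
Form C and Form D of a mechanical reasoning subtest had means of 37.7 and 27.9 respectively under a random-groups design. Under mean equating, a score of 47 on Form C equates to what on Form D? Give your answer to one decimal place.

37.2

Mean equating: y = x + (M_Y − M_X) = 47 + (27.9 − 37.7) = 37.2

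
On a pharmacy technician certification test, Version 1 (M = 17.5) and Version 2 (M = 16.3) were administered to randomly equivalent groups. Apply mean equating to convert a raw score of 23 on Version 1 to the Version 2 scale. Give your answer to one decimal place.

Mean equating: y = x + (M_Y − M_X) = 23 + (16.3 − 17.5) = 21.8

21.8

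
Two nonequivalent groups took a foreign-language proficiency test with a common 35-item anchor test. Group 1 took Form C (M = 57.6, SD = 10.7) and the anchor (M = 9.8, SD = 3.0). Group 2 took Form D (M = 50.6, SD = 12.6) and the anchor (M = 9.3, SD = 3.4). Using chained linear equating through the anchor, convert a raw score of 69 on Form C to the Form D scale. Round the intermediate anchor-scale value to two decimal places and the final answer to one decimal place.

Form C → anchor (Group 1): v = (3.0/10.7)(69 − 57.6) + 9.8 = 13.00
anchor → Form D (Group 2): y = (12.6/3.4)(13.00 − 9.3) + 50.6 = 64.3

64.3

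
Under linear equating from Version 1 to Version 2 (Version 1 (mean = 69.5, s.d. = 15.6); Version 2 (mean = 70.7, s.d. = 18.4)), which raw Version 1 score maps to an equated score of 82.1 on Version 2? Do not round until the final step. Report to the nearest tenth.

Invert y = (SD_Y/SD_X)(x − M_X) + M_Y:
x = (SD_X/SD_Y)(y − M_Y) + M_X = (15.6/18.4)(82.1 − 70.7) + 69.5
x = 0.847826 × 11.400 + 69.5 = 79.2

79.2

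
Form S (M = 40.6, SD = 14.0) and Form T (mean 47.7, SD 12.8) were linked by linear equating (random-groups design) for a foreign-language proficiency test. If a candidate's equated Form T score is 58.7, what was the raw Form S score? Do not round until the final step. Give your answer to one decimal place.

52.6

Invert y = (SD_Y/SD_X)(x − M_X) + M_Y:
x = (SD_X/SD_Y)(y − M_Y) + M_X = (14.0/12.8)(58.7 − 47.7) + 40.6
x = 1.093750 × 11.000 + 40.6 = 52.6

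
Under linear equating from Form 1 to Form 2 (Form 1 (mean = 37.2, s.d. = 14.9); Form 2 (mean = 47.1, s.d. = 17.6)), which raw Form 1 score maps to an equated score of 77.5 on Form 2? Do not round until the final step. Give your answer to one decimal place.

Invert y = (SD_Y/SD_X)(x − M_X) + M_Y:
x = (SD_X/SD_Y)(y − M_Y) + M_X = (14.9/17.6)(77.5 − 47.1) + 37.2
x = 0.846591 × 30.400 + 37.2 = 62.9

62.9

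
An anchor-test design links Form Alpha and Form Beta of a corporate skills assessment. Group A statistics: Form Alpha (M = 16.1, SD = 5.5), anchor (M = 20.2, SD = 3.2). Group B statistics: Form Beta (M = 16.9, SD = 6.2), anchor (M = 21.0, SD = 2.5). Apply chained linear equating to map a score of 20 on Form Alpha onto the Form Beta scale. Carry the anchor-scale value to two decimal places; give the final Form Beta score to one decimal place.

Form Alpha → anchor (Group A): v = (3.2/5.5)(20 − 16.1) + 20.2 = 22.47
anchor → Form Beta (Group B): y = (6.2/2.5)(22.47 − 21.0) + 16.9 = 20.5

20.5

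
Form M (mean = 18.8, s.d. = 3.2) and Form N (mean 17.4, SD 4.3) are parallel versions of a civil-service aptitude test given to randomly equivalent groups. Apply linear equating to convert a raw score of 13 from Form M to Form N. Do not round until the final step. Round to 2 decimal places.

Linear equating: y = (SD_Y/SD_X)(x − M_X) + M_Y
y = (4.3/3.2)(13 − 18.8) + 17.4
y = 1.343750 × -5.8 + 17.4 = -7.7937 + 17.4 = 9.61

9.61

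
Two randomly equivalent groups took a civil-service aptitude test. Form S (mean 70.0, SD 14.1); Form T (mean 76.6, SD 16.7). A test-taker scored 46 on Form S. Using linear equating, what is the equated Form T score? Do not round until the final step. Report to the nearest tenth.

Linear equating: y = (SD_Y/SD_X)(x − M_X) + M_Y
y = (16.7/14.1)(46 − 70.0) + 76.6
y = 1.184397 × -24.0 + 76.6 = -28.4255 + 76.6 = 48.2

48.2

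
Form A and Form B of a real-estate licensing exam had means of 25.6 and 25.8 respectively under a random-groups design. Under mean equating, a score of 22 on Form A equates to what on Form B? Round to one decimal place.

22.2

Mean equating: y = x + (M_Y − M_X) = 22 + (25.8 − 25.6) = 22.2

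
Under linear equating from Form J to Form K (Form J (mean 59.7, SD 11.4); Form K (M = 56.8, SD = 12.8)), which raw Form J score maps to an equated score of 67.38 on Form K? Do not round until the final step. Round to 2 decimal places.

69.12

Invert y = (SD_Y/SD_X)(x − M_X) + M_Y:
x = (SD_X/SD_Y)(y − M_Y) + M_X = (11.4/12.8)(67.38 − 56.8) + 59.7
x = 0.890625 × 10.580 + 59.7 = 69.12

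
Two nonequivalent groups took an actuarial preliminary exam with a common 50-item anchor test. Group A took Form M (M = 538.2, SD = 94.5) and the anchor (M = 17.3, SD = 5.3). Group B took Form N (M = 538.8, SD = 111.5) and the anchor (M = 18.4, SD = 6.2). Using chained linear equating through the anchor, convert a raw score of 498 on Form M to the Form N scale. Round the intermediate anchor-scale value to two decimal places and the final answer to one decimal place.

Form M → anchor (Group A): v = (5.3/94.5)(498 − 538.2) + 17.3 = 15.05
anchor → Form N (Group B): y = (111.5/6.2)(15.05 − 18.4) + 538.8 = 478.6

478.6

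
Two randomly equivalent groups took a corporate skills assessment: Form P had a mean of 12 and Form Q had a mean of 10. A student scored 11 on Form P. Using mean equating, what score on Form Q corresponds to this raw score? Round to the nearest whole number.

Mean equating: y = x + (M_Y − M_X) = 11 + (10 − 12) = 9

9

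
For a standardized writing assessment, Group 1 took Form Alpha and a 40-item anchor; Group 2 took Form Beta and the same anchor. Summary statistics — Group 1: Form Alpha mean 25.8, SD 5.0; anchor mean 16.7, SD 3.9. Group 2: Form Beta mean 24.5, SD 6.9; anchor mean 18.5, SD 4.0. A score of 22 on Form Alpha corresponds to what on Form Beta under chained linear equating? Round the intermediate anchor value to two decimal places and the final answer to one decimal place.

16.3

Form Alpha → anchor (Group 1): v = (3.9/5.0)(22 − 25.8) + 16.7 = 13.74
anchor → Form Beta (Group 2): y = (6.9/4.0)(13.74 − 18.5) + 24.5 = 16.3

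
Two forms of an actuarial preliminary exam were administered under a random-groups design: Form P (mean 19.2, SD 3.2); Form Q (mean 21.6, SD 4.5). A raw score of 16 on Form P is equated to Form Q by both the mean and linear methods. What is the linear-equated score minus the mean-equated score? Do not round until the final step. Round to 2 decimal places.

-1.30

Mean-equated: 16 + (21.6 − 19.2) = 18.40
Linear-equated: (4.5/3.2)(16 − 19.2) + 21.6 = 17.100
Difference = 17.100 − 18.40 = -1.30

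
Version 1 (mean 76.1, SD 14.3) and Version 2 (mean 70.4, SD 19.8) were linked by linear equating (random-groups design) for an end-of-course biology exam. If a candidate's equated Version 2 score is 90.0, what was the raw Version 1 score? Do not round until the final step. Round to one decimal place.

90.3

Invert y = (SD_Y/SD_X)(x − M_X) + M_Y:
x = (SD_X/SD_Y)(y − M_Y) + M_X = (14.3/19.8)(90.0 − 70.4) + 76.1
x = 0.722222 × 19.600 + 76.1 = 90.3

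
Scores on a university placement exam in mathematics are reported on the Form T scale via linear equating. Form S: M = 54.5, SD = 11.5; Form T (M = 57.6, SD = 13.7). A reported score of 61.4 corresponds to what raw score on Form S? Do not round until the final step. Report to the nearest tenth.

Invert y = (SD_Y/SD_X)(x − M_X) + M_Y:
x = (SD_X/SD_Y)(y − M_Y) + M_X = (11.5/13.7)(61.4 − 57.6) + 54.5
x = 0.839416 × 3.800 + 54.5 = 57.7

57.7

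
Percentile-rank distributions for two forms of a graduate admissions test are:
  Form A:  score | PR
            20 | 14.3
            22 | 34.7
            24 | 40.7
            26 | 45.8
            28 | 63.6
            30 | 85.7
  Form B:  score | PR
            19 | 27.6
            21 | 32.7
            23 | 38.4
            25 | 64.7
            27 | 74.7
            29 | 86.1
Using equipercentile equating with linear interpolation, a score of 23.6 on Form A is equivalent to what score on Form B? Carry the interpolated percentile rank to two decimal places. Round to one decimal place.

23.1

PR of 23.6 on Form A: 34.7 + (23.6 − 22)/(24 − 22) × (40.7 − 34.7) = 39.50
On Form B, PR 39.50 falls between score 23 (PR 38.4) and 25 (PR 64.7).
Interpolate: 23 + (39.50 − 38.4)/(64.7 − 38.4) × (25 − 23) = 23.1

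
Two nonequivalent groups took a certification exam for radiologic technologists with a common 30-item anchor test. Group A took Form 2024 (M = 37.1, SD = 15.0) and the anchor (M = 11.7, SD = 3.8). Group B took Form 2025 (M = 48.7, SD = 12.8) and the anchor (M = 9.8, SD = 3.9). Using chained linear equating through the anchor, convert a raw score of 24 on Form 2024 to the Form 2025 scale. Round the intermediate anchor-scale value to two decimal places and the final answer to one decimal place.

44.0

Form 2024 → anchor (Group A): v = (3.8/15.0)(24 − 37.1) + 11.7 = 8.38
anchor → Form 2025 (Group B): y = (12.8/3.9)(8.38 − 9.8) + 48.7 = 44.0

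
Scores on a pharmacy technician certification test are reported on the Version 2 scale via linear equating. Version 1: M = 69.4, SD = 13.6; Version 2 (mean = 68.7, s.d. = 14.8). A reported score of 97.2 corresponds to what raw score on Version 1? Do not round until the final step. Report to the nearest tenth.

95.6

Invert y = (SD_Y/SD_X)(x − M_X) + M_Y:
x = (SD_X/SD_Y)(y − M_Y) + M_X = (13.6/14.8)(97.2 − 68.7) + 69.4
x = 0.918919 × 28.500 + 69.4 = 95.6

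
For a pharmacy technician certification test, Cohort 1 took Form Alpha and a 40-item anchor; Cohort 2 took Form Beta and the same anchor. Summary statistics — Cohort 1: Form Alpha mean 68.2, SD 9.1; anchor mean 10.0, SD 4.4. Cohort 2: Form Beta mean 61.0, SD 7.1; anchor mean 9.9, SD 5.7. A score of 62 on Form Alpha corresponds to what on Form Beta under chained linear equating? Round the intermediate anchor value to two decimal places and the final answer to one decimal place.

57.4

Form Alpha → anchor (Cohort 1): v = (4.4/9.1)(62 − 68.2) + 10.0 = 7.00
anchor → Form Beta (Cohort 2): y = (7.1/5.7)(7.00 − 9.9) + 61.0 = 57.4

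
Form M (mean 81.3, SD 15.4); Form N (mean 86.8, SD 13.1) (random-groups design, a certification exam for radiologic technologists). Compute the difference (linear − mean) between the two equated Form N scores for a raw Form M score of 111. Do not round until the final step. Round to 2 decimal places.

-4.44

Mean-equated: 111 + (86.8 − 81.3) = 116.50
Linear-equated: (13.1/15.4)(111 − 81.3) + 86.8 = 112.064
Difference = 112.064 − 116.50 = -4.44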